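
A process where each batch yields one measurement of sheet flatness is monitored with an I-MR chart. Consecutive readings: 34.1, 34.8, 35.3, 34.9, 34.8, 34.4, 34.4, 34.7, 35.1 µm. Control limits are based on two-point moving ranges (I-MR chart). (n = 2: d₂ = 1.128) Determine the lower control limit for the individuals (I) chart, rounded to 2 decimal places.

X̄ = (34.1 + 34.8 + 35.3 + 34.9 + 34.8 + 34.4 + 34.4 + 34.7 + 35.1) / 9 = 34.7222
Moving ranges: 0.7, 0.5, 0.4, 0.1, 0.4, 0.0, 0.3, 0.4; M̄R̄ = 2.8000 / 8 = 0.3500
LCL = X̄ − 3·M̄R̄/d₂ = 34.7222 − 3 × 0.3500 / 1.128 = 33.7914

33.79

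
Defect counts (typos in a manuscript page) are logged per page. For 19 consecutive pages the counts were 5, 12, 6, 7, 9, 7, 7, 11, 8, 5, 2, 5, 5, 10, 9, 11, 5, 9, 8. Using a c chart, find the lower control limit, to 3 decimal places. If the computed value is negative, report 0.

0.000

c̄ = (5 + 12 + 6 + 7 + 9 + 7 + 7 + 11 + 8 + 5 + 2 + 5 + 5 + 10 + 9 + 11 + 5 + 9 + 8) / 19 = 141 / 19 = 7.4211
LCL = c̄ − 3√c̄ = 7.4211 − 3 × 2.7242 = -0.7514 → 0 (cannot be negative)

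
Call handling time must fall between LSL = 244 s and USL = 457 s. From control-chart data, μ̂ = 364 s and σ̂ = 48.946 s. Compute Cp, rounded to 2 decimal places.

Cp = (USL − LSL) / (6σ̂) = (457 − 244) / (6 × 48.946) = 213.0000 / 293.6760 = 0.7253

0.73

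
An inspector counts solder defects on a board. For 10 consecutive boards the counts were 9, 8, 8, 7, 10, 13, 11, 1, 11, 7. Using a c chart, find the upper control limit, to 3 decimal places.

c̄ = (9 + 8 + 8 + 7 + 10 + 13 + 11 + 1 + 11 + 7) / 10 = 85 / 10 = 8.5000
UCL = c̄ + 3√c̄ = 8.5000 + 3 × √8.5000 = 8.5000 + 3 × 2.9155 = 17.2464

17.246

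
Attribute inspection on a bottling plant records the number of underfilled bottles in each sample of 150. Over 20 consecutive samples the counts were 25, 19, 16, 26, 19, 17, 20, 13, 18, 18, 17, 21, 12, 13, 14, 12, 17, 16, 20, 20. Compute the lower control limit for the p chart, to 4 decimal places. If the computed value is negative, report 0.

p̄ = Σdᵢ / (k·n) = 353 / (20 × 150) = 0.11767
LCL = p̄ − 3·√(p̄(1−p̄)/n) = 0.11767 − 3 × 0.02631 = 0.03874

0.0387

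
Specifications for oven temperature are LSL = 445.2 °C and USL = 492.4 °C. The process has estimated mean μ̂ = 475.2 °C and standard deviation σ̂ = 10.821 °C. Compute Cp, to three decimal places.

0.727

Cp = (USL − LSL) / (6σ̂) = (492.4 − 445.2) / (6 × 10.821) = 47.2000 / 64.9260 = 0.7270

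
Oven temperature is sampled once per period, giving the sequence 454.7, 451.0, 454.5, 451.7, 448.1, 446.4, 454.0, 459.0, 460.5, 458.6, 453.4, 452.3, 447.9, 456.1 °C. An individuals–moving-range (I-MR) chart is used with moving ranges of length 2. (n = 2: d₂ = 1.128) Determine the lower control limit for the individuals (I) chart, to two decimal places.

X̄ = (454.7 + 451.0 + 454.5 + 451.7 + 448.1 + 446.4 + 454.0 + 459.0 + 460.5 + 458.6 + 453.4 + 452.3 + 447.9 + 456.1) / 14 = 453.4429
Moving ranges: 3.7, 3.5, 2.8, 3.6, 1.7, 7.6, 5.0, 1.5, 1.9, 5.2, 1.1, 4.4, 8.2; M̄R̄ = 50.2000 / 13 = 3.8615
LCL = X̄ − 3·M̄R̄/d₂ = 453.4429 − 3 × 3.8615 / 1.128 = 443.1728

443.17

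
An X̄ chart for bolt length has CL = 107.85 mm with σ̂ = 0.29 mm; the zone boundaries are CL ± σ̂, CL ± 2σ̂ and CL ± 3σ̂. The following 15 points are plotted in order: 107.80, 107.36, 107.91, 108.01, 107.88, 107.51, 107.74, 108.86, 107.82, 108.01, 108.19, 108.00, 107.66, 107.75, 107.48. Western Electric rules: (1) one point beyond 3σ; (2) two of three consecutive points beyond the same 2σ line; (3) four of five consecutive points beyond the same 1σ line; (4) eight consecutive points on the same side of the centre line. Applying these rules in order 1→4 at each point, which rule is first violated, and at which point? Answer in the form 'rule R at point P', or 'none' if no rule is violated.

Zone of each point (C = within 1σ̂, B = 1σ̂–2σ̂, A = 2σ̂–3σ̂, * = beyond 3σ̂; sign = side of CL): 1:-C, 2:-B, 3:+C, 4:+C, 5:+C, 6:-B, 7:-C, 8:+*, 9:-C, 10:+C, 11:+B, 12:+C, 13:-C, 14:-C, 15:-B
Rule 1 (one point beyond the 3σ limits) is satisfied at point 8.

rule 1 at point 8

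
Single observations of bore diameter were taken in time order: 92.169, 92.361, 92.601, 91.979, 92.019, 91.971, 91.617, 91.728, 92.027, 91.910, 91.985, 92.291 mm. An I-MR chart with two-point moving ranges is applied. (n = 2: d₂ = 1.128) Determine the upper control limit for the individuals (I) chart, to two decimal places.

92.64

X̄ = (92.169 + 92.361 + 92.601 + 91.979 + 92.019 + 91.971 + 91.617 + 91.728 + 92.027 + 91.910 + 91.985 + 92.291) / 12 = 92.0548
Moving ranges: 0.192, 0.240, 0.622, 0.040, 0.048, 0.354, 0.111, 0.299, 0.117, 0.075, 0.306; M̄R̄ = 2.4040 / 11 = 0.2185
UCL = X̄ + 3·M̄R̄/d₂ = 92.0548 + 3 × 0.2185 / 1.128 = 92.6361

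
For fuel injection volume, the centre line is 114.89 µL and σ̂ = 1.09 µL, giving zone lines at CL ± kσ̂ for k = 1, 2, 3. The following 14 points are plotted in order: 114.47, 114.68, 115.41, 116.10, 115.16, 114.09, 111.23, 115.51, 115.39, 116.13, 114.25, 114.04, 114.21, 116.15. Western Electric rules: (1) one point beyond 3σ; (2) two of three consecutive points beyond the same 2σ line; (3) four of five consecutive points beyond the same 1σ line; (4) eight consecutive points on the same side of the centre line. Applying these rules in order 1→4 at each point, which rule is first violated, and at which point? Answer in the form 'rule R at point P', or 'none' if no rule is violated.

Zone of each point (C = within 1σ̂, B = 1σ̂–2σ̂, A = 2σ̂–3σ̂, * = beyond 3σ̂; sign = side of CL): 1:-C, 2:-C, 3:+C, 4:+B, 5:+C, 6:-C, 7:-*, 8:+C, 9:+C, 10:+B, 11:-C, 12:-C, 13:-C, 14:+B
Rule 1 (one point beyond the 3σ limits) is satisfied at point 7.

rule 1 at point 7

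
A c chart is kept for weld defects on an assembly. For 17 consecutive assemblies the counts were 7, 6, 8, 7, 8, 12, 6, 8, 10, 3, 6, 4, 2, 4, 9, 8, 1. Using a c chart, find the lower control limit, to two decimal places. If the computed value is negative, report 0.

0.00

c̄ = (7 + 6 + 8 + 7 + 8 + 12 + 6 + 8 + 10 + 3 + 6 + 4 + 2 + 4 + 9 + 8 + 1) / 17 = 109 / 17 = 6.4118
LCL = c̄ − 3√c̄ = 6.4118 − 3 × 2.5321 = -1.1847 → 0 (cannot be negative)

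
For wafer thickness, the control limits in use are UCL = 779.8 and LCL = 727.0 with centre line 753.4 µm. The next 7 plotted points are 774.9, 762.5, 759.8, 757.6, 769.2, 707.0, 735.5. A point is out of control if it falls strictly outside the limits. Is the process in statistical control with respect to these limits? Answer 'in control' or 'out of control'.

Compare each point to [727.0, 779.8]: sample 6 = 707.0 < LCL.

out of control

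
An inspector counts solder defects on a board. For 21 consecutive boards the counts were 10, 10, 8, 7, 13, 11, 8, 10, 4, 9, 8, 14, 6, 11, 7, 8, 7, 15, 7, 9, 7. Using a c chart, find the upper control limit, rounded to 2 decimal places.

18.00

c̄ = (10 + 10 + 8 + 7 + 13 + 11 + 8 + 10 + 4 + 9 + 8 + 14 + 6 + 11 + 7 + 8 + 7 + 15 + 7 + 9 + 7) / 21 = 189 / 21 = 9.0000
UCL = c̄ + 3√c̄ = 9.0000 + 3 × √9.0000 = 9.0000 + 3 × 3.0000 = 18.0000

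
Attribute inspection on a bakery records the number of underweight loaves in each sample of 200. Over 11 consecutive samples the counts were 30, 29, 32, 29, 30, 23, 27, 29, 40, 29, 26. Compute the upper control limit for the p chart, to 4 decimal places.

p̄ = Σdᵢ / (k·n) = 324 / (11 × 200) = 0.14727
UCL = p̄ + 3·√(p̄(1−p̄)/n) = 0.14727 + 3 × √(0.14727×0.85273/200) = 0.14727 + 3 × 0.02506 = 0.22245

0.2224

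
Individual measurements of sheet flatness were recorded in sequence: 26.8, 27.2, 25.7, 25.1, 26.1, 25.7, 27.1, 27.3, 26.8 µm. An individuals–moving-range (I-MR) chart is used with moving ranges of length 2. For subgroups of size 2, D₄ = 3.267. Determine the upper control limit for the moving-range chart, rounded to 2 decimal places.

2.45

Moving ranges: 0.4, 1.5, 0.6, 1.0, 0.4, 1.4, 0.2, 0.5; M̄R̄ = 6.0000 / 8 = 0.7500
UCL_MR = D₄·M̄R̄ = 3.267 × 0.7500 = 2.4503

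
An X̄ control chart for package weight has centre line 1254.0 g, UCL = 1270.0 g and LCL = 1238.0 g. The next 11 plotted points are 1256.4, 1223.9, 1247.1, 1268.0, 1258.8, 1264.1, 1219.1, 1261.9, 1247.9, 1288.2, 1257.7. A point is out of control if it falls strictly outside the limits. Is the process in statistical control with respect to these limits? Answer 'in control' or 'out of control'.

Compare each point to [1238.0, 1270.0]: sample 2 = 1223.9 < LCL; sample 7 = 1219.1 < LCL; sample 10 = 1288.2 > UCL.

out of control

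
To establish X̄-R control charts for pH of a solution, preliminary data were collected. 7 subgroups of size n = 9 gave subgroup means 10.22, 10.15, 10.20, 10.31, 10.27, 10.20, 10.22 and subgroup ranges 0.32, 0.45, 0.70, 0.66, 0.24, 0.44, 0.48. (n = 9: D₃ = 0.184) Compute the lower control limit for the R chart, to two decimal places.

0.09

R̄ = (0.32 + 0.45 + 0.70 + 0.66 + 0.24 + 0.44 + 0.48) / 7 = 3.2900 / 7 = 0.4700
LCL_R = D₃·R̄ = 0.184 × 0.4700 = 0.0865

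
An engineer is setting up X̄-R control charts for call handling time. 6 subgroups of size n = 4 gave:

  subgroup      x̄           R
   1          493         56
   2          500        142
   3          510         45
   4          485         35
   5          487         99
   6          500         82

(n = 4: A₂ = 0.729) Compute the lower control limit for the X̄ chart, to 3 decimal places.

440.065

X̄̄ = (493 + 500 + 510 + 485 + 487 + 500) / 6 = 2975.0000 / 6 = 495.8333
R̄ = (56 + 142 + 45 + 35 + 99 + 82) / 6 = 459.0000 / 6 = 76.5000
LCL = X̄̄ − A₂·R̄ = 495.8333 − 0.729 × 76.5000 = 440.0648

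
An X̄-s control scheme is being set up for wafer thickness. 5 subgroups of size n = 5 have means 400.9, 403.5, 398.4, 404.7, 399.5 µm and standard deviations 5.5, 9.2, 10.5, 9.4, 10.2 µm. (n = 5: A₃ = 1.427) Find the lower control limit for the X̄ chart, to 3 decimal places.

X̄̄ = (400.9 + 403.5 + 398.4 + 404.7 + 399.5) / 5 = 401.4000
s̄ = (5.5 + 9.2 + 10.5 + 9.4 + 10.2) / 5 = 8.9600
LCL = X̄̄ − A₃·s̄ = 401.4000 − 1.427 × 8.9600 = 388.6141

388.614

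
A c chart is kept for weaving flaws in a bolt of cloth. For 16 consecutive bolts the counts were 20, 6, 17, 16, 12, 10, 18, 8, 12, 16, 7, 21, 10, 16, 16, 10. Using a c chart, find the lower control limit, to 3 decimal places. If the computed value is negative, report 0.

c̄ = (20 + 6 + 17 + 16 + 12 + 10 + 18 + 8 + 12 + 16 + 7 + 21 + 10 + 16 + 16 + 10) / 16 = 215 / 16 = 13.4375
LCL = c̄ − 3√c̄ = 13.4375 − 3 × 3.6657 = 2.4403

2.440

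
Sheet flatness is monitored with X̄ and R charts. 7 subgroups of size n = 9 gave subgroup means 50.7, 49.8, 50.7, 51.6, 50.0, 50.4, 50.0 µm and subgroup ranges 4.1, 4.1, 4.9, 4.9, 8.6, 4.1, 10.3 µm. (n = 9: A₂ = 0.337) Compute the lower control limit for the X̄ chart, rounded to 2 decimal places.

X̄̄ = (50.7 + 49.8 + 50.7 + 51.6 + 50.0 + 50.4 + 50.0) / 7 = 353.2000 / 7 = 50.4571
R̄ = (4.1 + 4.1 + 4.9 + 4.9 + 8.6 + 4.1 + 10.3) / 7 = 41.0000 / 7 = 5.8571
LCL = X̄̄ − A₂·R̄ = 50.4571 − 0.337 × 5.8571 = 48.4833

48.48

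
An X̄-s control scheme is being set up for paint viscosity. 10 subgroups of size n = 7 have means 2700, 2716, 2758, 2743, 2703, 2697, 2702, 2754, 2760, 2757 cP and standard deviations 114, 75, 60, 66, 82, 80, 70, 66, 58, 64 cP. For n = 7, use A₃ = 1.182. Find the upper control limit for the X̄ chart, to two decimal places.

X̄̄ = (2700 + 2716 + 2758 + 2743 + 2703 + 2697 + 2702 + 2754 + 2760 + 2757) / 10 = 2729.0000
s̄ = (114 + 75 + 60 + 66 + 82 + 80 + 70 + 66 + 58 + 64) / 10 = 73.5000
UCL = X̄̄ + A₃·s̄ = 2729.0000 + 1.182 × 73.5000 = 2815.8770

2815.88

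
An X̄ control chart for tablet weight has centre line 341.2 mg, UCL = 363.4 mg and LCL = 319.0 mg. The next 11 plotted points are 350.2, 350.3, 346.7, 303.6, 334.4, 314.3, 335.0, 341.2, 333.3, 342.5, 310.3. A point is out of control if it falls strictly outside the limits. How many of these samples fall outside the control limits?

3

Compare each point to [319.0, 363.4]: sample 4 = 303.6 < LCL; sample 6 = 314.3 < LCL; sample 11 = 310.3 < LCL.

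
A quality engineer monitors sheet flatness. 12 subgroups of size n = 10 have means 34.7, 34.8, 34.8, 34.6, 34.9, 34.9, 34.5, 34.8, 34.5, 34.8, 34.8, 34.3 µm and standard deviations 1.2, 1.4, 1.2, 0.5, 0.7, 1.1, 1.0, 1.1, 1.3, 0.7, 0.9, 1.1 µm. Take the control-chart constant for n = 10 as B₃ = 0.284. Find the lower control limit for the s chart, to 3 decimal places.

0.289

s̄ = (1.2 + 1.4 + 1.2 + 0.5 + 0.7 + 1.1 + 1.0 + 1.1 + 1.3 + 0.7 + 0.9 + 1.1) / 12 = 1.0167
LCL_s = B₃·s̄ = 0.284 × 1.0167 = 0.2887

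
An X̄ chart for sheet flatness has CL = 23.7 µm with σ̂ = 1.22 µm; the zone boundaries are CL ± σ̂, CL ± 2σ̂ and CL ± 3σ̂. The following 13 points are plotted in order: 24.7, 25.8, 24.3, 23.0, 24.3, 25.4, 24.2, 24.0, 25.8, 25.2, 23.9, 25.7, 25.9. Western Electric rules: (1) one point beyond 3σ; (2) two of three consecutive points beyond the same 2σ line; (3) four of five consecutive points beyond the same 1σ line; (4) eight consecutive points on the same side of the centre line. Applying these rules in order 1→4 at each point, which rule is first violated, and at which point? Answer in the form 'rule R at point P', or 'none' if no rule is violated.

Zone of each point (C = within 1σ̂, B = 1σ̂–2σ̂, A = 2σ̂–3σ̂, * = beyond 3σ̂; sign = side of CL): 1:+C, 2:+B, 3:+C, 4:-C, 5:+C, 6:+B, 7:+C, 8:+C, 9:+B, 10:+B, 11:+C, 12:+B, 13:+B
Rule 4 (eight consecutive points on the same side of the centre line) is satisfied at point 12.

rule 4 at point 12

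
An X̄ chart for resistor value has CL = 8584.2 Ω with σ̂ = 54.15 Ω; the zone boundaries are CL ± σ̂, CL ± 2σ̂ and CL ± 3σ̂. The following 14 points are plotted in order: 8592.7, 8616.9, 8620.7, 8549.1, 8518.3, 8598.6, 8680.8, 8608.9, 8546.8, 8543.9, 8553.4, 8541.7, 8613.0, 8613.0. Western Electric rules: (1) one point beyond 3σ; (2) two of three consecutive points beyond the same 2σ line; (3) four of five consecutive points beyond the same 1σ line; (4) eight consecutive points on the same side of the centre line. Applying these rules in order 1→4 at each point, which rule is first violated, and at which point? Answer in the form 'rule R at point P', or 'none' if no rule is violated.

none

Zone of each point (C = within 1σ̂, B = 1σ̂–2σ̂, A = 2σ̂–3σ̂, * = beyond 3σ̂; sign = side of CL): 1:+C, 2:+C, 3:+C, 4:-C, 5:-B, 6:+C, 7:+B, 8:+C, 9:-C, 10:-C, 11:-C, 12:-C, 13:+C, 14:+C
No rule fires across all 14 points.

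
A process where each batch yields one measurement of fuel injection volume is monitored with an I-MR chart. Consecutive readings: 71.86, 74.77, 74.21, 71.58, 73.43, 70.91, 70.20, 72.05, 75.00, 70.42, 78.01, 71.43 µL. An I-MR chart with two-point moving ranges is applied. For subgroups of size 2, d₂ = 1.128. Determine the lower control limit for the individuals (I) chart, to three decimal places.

X̄ = (71.86 + 74.77 + 74.21 + 71.58 + 73.43 + 70.91 + 70.20 + 72.05 + 75.00 + 70.42 + 78.01 + 71.43) / 12 = 72.8225
Moving ranges: 2.91, 0.56, 2.63, 1.85, 2.52, 0.71, 1.85, 2.95, 4.58, 7.59, 6.58; M̄R̄ = 34.7300 / 11 = 3.1573
LCL = X̄ − 3·M̄R̄/d₂ = 72.8225 − 3 × 3.1573 / 1.128 = 64.4255

64.425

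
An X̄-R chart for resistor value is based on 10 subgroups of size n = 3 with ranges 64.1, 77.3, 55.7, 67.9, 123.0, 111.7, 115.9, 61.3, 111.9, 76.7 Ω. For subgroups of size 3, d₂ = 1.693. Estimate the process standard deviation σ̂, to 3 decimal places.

R̄ = (64.1 + 77.3 + 55.7 + 67.9 + 123.0 + 111.7 + 115.9 + 61.3 + 111.9 + 76.7) / 10 = 86.5500
σ̂ = R̄ / d₂ = 86.5500 / 1.693 = 51.1223

51.122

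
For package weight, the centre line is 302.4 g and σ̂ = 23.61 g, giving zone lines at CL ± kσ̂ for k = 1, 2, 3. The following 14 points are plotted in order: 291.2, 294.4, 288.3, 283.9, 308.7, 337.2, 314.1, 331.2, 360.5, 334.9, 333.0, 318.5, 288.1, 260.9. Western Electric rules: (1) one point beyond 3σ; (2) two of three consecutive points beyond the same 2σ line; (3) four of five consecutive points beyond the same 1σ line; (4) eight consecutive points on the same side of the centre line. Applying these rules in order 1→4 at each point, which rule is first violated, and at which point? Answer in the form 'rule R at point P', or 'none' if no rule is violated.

rule 3 at point 10

Zone of each point (C = within 1σ̂, B = 1σ̂–2σ̂, A = 2σ̂–3σ̂, * = beyond 3σ̂; sign = side of CL): 1:-C, 2:-C, 3:-C, 4:-C, 5:+C, 6:+B, 7:+C, 8:+B, 9:+A, 10:+B, 11:+B, 12:+C, 13:-C, 14:-B
Rule 3 (four of five consecutive points beyond the same 1σ limit) is satisfied at point 10.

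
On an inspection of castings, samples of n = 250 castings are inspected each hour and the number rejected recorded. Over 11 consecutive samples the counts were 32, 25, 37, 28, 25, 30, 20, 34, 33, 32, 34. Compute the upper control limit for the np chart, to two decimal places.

45.41

p̄ = Σdᵢ / (k·n) = 330 / (11 × 250) = 0.12000
UCL = np̄ + 3·√(np̄(1−p̄)) = 30.0000 + 3 × √(30.0000×0.88000) = 30.0000 + 3 × 5.1381 = 45.4143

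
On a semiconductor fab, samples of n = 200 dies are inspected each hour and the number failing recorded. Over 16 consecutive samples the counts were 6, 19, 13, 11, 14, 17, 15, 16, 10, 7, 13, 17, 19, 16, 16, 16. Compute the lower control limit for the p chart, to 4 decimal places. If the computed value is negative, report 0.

p̄ = Σdᵢ / (k·n) = 225 / (16 × 200) = 0.07031
LCL = p̄ − 3·√(p̄(1−p̄)/n) = 0.07031 − 3 × 0.01808 = 0.01608

0.0161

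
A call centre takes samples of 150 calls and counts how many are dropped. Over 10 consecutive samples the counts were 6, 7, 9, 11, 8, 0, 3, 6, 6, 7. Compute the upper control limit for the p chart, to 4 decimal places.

0.0911

p̄ = Σdᵢ / (k·n) = 63 / (10 × 150) = 0.04200
UCL = p̄ + 3·√(p̄(1−p̄)/n) = 0.04200 + 3 × √(0.04200×0.95800/150) = 0.04200 + 3 × 0.01638 = 0.09113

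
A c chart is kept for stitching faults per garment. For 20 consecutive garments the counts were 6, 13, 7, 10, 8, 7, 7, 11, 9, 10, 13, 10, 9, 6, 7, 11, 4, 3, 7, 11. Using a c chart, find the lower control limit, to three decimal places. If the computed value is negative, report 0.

c̄ = (6 + 13 + 7 + 10 + 8 + 7 + 7 + 11 + 9 + 10 + 13 + 10 + 9 + 6 + 7 + 11 + 4 + 3 + 7 + 11) / 20 = 169 / 20 = 8.4500
LCL = c̄ − 3√c̄ = 8.4500 − 3 × 2.9069 = -0.2707 → 0 (cannot be negative)

0.000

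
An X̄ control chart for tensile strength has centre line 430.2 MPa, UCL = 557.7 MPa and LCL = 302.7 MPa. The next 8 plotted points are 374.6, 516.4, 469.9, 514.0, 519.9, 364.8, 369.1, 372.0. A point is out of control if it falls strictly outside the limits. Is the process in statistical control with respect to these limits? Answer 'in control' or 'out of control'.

All 8 points lie within [302.7, 557.7].

in control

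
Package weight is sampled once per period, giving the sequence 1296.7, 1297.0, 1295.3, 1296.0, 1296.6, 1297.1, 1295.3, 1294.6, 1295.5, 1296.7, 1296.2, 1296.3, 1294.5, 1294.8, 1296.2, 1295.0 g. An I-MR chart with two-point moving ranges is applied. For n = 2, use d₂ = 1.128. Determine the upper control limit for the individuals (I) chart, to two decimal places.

X̄ = (1296.7 + 1297.0 + 1295.3 + 1296.0 + 1296.6 + 1297.1 + 1295.3 + 1294.6 + 1295.5 + 1296.7 + 1296.2 + 1296.3 + 1294.5 + 1294.8 + 1296.2 + 1295.0) / 16 = 1295.8625
Moving ranges: 0.3, 1.7, 0.7, 0.6, 0.5, 1.8, 0.7, 0.9, 1.2, 0.5, 0.1, 1.8, 0.3, 1.4, 1.2; M̄R̄ = 13.7000 / 15 = 0.9133
UCL = X̄ + 3·M̄R̄/d₂ = 1295.8625 + 3 × 0.9133 / 1.128 = 1298.2916

1298.29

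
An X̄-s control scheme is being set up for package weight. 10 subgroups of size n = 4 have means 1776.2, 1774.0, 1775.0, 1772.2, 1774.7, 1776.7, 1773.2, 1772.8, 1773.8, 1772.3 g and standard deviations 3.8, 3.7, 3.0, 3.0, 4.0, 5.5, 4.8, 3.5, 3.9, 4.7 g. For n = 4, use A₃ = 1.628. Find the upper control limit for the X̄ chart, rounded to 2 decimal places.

1780.59

X̄̄ = (1776.2 + 1774.0 + 1775.0 + 1772.2 + 1774.7 + 1776.7 + 1773.2 + 1772.8 + 1773.8 + 1772.3) / 10 = 1774.0900
s̄ = (3.8 + 3.7 + 3.0 + 3.0 + 4.0 + 5.5 + 4.8 + 3.5 + 3.9 + 4.7) / 10 = 3.9900
UCL = X̄̄ + A₃·s̄ = 1774.0900 + 1.628 × 3.9900 = 1780.5857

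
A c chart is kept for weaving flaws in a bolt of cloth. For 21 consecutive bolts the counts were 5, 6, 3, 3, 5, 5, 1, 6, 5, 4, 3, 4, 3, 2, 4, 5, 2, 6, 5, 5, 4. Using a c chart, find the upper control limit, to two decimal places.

10.17

c̄ = (5 + 6 + 3 + 3 + 5 + 5 + 1 + 6 + 5 + 4 + 3 + 4 + 3 + 2 + 4 + 5 + 2 + 6 + 5 + 5 + 4) / 21 = 86 / 21 = 4.0952
UCL = c̄ + 3√c̄ = 4.0952 + 3 × √4.0952 = 4.0952 + 3 × 2.0237 = 10.1662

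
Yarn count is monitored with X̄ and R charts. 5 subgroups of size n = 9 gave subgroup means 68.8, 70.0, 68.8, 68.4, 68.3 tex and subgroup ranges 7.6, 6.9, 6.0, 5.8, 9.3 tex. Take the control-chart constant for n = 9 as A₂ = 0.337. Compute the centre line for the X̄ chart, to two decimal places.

68.86

X̄̄ = (68.8 + 70.0 + 68.8 + 68.4 + 68.3) / 5 = 344.3000 / 5 = 68.8600
CL = X̄̄ = 68.8600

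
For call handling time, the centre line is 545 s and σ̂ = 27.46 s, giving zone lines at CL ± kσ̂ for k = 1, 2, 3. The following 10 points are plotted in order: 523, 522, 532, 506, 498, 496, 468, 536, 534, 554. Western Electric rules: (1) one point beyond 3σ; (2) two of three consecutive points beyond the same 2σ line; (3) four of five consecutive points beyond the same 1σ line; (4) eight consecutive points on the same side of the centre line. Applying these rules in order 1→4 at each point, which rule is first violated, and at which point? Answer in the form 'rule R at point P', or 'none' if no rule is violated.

rule 3 at point 7

Zone of each point (C = within 1σ̂, B = 1σ̂–2σ̂, A = 2σ̂–3σ̂, * = beyond 3σ̂; sign = side of CL): 1:-C, 2:-C, 3:-C, 4:-B, 5:-B, 6:-B, 7:-A, 8:-C, 9:-C, 10:+C
Rule 3 (four of five consecutive points beyond the same 1σ limit) is satisfied at point 7.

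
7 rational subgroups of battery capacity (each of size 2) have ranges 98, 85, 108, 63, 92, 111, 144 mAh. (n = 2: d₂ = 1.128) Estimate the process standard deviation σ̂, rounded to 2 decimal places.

88.78

R̄ = (98 + 85 + 108 + 63 + 92 + 111 + 144) / 7 = 100.1429
σ̂ = R̄ / d₂ = 100.1429 / 1.128 = 88.7791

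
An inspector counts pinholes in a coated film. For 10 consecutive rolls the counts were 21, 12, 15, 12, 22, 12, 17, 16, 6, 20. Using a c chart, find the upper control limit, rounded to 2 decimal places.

27.03

c̄ = (21 + 12 + 15 + 12 + 22 + 12 + 17 + 16 + 6 + 20) / 10 = 153 / 10 = 15.3000
UCL = c̄ + 3√c̄ = 15.3000 + 3 × √15.3000 = 15.3000 + 3 × 3.9115 = 27.0346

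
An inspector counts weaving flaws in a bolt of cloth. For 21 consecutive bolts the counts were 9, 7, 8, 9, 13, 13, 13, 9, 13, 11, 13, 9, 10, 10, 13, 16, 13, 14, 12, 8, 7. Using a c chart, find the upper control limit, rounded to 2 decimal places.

c̄ = (9 + 7 + 8 + 9 + 13 + 13 + 13 + 9 + 13 + 11 + 13 + 9 + 10 + 10 + 13 + 16 + 13 + 14 + 12 + 8 + 7) / 21 = 230 / 21 = 10.9524
UCL = c̄ + 3√c̄ = 10.9524 + 3 × √10.9524 = 10.9524 + 3 × 3.3094 = 20.8807

20.88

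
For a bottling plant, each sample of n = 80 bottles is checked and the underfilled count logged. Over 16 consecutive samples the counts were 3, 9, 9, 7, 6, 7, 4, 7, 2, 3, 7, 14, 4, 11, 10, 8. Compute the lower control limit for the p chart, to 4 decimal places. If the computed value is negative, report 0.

0.0000

p̄ = Σdᵢ / (k·n) = 111 / (16 × 80) = 0.08672
LCL = p̄ − 3·√(p̄(1−p̄)/n) = 0.08672 − 3 × 0.03146 = -0.00767 → 0 (negative, so LCL = 0)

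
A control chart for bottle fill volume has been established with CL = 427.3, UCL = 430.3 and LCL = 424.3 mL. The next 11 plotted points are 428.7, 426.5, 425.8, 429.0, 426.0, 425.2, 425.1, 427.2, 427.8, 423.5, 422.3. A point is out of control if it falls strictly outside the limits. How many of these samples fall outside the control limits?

Compare each point to [424.3, 430.3]: sample 10 = 423.5 < LCL; sample 11 = 422.3 < LCL.

2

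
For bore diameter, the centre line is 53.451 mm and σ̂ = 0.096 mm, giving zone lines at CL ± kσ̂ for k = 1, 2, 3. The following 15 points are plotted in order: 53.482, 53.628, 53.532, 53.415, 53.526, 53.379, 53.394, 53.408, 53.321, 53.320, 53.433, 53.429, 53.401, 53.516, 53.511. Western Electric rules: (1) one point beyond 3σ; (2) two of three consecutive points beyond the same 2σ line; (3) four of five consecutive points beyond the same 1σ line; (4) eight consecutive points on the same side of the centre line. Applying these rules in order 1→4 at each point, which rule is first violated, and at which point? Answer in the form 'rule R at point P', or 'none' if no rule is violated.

rule 4 at point 13

Zone of each point (C = within 1σ̂, B = 1σ̂–2σ̂, A = 2σ̂–3σ̂, * = beyond 3σ̂; sign = side of CL): 1:+C, 2:+B, 3:+C, 4:-C, 5:+C, 6:-C, 7:-C, 8:-C, 9:-B, 10:-B, 11:-C, 12:-C, 13:-C, 14:+C, 15:+C
Rule 4 (eight consecutive points on the same side of the centre line) is satisfied at point 13.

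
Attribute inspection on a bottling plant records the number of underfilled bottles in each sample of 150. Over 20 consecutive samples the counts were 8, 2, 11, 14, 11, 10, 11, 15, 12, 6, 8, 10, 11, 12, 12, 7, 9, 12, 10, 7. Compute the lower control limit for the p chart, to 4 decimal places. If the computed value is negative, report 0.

0.0052

p̄ = Σdᵢ / (k·n) = 198 / (20 × 150) = 0.06600
LCL = p̄ − 3·√(p̄(1−p̄)/n) = 0.06600 − 3 × 0.02027 = 0.00518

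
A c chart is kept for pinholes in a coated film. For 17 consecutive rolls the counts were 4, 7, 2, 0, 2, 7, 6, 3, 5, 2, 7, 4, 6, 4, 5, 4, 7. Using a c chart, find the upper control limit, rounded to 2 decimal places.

c̄ = (4 + 7 + 2 + 0 + 2 + 7 + 6 + 3 + 5 + 2 + 7 + 4 + 6 + 4 + 5 + 4 + 7) / 17 = 75 / 17 = 4.4118
UCL = c̄ + 3√c̄ = 4.4118 + 3 × √4.4118 = 4.4118 + 3 × 2.1004 = 10.7130

10.71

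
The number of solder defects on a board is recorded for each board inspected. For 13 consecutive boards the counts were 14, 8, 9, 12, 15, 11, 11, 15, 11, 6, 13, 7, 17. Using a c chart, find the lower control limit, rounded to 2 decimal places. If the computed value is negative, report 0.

1.31

c̄ = (14 + 8 + 9 + 12 + 15 + 11 + 11 + 15 + 11 + 6 + 13 + 7 + 17) / 13 = 149 / 13 = 11.4615
LCL = c̄ − 3√c̄ = 11.4615 − 3 × 3.3855 = 1.3051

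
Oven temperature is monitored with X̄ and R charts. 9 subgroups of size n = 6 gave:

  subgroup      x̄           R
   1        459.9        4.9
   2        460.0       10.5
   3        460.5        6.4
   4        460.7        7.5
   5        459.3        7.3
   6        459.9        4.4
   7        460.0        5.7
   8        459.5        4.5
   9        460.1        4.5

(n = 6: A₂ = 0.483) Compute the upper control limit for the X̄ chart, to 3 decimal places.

462.978

X̄̄ = (459.9 + 460.0 + 460.5 + 460.7 + 459.3 + 459.9 + 460.0 + 459.5 + 460.1) / 9 = 4139.9000 / 9 = 459.9889
R̄ = (4.9 + 10.5 + 6.4 + 7.5 + 7.3 + 4.4 + 5.7 + 4.5 + 4.5) / 9 = 55.7000 / 9 = 6.1889
UCL = X̄̄ + A₂·R̄ = 459.9889 + 0.483 × 6.1889 = 462.9781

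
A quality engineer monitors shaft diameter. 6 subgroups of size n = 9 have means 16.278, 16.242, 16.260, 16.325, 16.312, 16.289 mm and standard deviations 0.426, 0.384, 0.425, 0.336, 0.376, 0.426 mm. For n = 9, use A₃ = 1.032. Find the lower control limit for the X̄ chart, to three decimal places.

15.876

X̄̄ = (16.278 + 16.242 + 16.260 + 16.325 + 16.312 + 16.289) / 6 = 16.2843
s̄ = (0.426 + 0.384 + 0.425 + 0.336 + 0.376 + 0.426) / 6 = 0.3955
LCL = X̄̄ − A₃·s̄ = 16.2843 − 1.032 × 0.3955 = 15.8762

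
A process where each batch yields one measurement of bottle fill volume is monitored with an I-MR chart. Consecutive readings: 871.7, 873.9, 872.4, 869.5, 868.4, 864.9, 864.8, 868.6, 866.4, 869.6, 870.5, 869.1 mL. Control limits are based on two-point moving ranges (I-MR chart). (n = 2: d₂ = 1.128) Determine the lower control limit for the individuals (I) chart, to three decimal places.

863.637

X̄ = (871.7 + 873.9 + 872.4 + 869.5 + 868.4 + 864.9 + 864.8 + 868.6 + 866.4 + 869.6 + 870.5 + 869.1) / 12 = 869.1500
Moving ranges: 2.2, 1.5, 2.9, 1.1, 3.5, 0.1, 3.8, 2.2, 3.2, 0.9, 1.4; M̄R̄ = 22.8000 / 11 = 2.0727
LCL = X̄ − 3·M̄R̄/d₂ = 869.1500 − 3 × 2.0727 / 1.128 = 863.6374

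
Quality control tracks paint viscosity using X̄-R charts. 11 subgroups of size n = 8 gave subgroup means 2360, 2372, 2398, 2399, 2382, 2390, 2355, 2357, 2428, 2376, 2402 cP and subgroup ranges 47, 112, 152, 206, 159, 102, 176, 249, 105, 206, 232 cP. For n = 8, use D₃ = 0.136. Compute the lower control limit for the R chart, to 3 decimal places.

21.587

R̄ = (47 + 112 + 152 + 206 + 159 + 102 + 176 + 249 + 105 + 206 + 232) / 11 = 1746.0000 / 11 = 158.7273
LCL_R = D₃·R̄ = 0.136 × 158.7273 = 21.5869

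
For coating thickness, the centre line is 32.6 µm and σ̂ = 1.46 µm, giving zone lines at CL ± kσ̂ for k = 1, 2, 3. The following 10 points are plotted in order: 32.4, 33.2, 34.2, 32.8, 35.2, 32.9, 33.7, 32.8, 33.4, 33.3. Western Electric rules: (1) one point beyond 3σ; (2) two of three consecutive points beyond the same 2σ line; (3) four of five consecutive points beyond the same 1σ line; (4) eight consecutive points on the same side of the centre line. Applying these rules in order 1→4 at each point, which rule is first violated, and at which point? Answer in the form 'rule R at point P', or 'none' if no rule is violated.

Zone of each point (C = within 1σ̂, B = 1σ̂–2σ̂, A = 2σ̂–3σ̂, * = beyond 3σ̂; sign = side of CL): 1:-C, 2:+C, 3:+B, 4:+C, 5:+B, 6:+C, 7:+C, 8:+C, 9:+C, 10:+C
Rule 4 (eight consecutive points on the same side of the centre line) is satisfied at point 9.

rule 4 at point 9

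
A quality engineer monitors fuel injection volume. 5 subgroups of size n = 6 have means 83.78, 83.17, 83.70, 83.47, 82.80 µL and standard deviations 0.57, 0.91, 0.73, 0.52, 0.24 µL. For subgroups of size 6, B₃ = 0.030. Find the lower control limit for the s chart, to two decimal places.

s̄ = (0.57 + 0.91 + 0.73 + 0.52 + 0.24) / 5 = 0.5940
LCL_s = B₃·s̄ = 0.030 × 0.5940 = 0.0178

0.02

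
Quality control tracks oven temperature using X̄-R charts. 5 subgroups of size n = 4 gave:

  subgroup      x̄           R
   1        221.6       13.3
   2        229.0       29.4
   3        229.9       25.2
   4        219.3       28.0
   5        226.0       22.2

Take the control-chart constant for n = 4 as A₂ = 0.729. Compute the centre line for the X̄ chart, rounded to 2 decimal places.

225.16

X̄̄ = (221.6 + 229.0 + 229.9 + 219.3 + 226.0) / 5 = 1125.8000 / 5 = 225.1600
CL = X̄̄ = 225.1600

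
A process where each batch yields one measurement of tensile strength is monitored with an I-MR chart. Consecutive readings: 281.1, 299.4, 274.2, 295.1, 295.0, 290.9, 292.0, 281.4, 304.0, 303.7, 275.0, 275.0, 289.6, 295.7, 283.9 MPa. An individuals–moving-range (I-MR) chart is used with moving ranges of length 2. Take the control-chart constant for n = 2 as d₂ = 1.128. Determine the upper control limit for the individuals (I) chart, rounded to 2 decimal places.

X̄ = (281.1 + 299.4 + 274.2 + 295.1 + 295.0 + 290.9 + 292.0 + 281.4 + 304.0 + 303.7 + 275.0 + 275.0 + 289.6 + 295.7 + 283.9) / 15 = 289.0667
Moving ranges: 18.3, 25.2, 20.9, 0.1, 4.1, 1.1, 10.6, 22.6, 0.3, 28.7, 0.0, 14.6, 6.1, 11.8; M̄R̄ = 164.4000 / 14 = 11.7429
UCL = X̄ + 3·M̄R̄/d₂ = 289.0667 + 3 × 11.7429 / 1.128 = 320.2977

320.30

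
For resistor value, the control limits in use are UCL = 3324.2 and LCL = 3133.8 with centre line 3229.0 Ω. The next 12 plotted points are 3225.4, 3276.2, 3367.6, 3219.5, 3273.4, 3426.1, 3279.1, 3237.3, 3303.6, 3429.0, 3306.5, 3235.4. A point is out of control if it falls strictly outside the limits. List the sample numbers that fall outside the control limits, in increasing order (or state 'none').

3, 6, 10

Compare each point to [3133.8, 3324.2]: sample 3 = 3367.6 > UCL; sample 6 = 3426.1 > UCL; sample 10 = 3429.0 > UCL.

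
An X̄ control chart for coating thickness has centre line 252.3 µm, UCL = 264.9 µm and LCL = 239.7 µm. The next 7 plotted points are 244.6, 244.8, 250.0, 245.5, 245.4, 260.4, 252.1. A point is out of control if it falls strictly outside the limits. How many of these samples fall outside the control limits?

0

All 7 points lie within [239.7, 264.9].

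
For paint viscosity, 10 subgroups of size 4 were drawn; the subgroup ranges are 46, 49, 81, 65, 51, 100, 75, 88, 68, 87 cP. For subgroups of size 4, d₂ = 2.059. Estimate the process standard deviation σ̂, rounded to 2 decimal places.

34.48

R̄ = (46 + 49 + 81 + 65 + 51 + 100 + 75 + 88 + 68 + 87) / 10 = 71.0000
σ̂ = R̄ / d₂ = 71.0000 / 2.059 = 34.4828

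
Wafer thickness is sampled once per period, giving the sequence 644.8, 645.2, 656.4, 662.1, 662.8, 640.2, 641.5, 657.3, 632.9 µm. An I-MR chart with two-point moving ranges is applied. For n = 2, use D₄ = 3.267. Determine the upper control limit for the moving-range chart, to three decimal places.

Moving ranges: 0.4, 11.2, 5.7, 0.7, 22.6, 1.3, 15.8, 24.4; M̄R̄ = 82.1000 / 8 = 10.2625
UCL_MR = D₄·M̄R̄ = 3.267 × 10.2625 = 33.5276

33.528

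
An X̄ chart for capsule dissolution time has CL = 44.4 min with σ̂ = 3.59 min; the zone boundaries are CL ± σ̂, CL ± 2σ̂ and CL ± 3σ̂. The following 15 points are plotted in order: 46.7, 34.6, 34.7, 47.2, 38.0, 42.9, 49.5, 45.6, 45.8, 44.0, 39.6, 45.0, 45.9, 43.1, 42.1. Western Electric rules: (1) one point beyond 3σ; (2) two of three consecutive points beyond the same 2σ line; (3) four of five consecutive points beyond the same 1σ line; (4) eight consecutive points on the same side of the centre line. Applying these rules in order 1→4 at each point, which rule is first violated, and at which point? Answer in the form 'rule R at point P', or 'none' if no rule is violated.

rule 2 at point 3

Zone of each point (C = within 1σ̂, B = 1σ̂–2σ̂, A = 2σ̂–3σ̂, * = beyond 3σ̂; sign = side of CL): 1:+C, 2:-A, 3:-A, 4:+C, 5:-B, 6:-C, 7:+B, 8:+C, 9:+C, 10:-C, 11:-B, 12:+C, 13:+C, 14:-C, 15:-C
Rule 2 (two of three consecutive points beyond the same 2σ limit) is satisfied at point 3.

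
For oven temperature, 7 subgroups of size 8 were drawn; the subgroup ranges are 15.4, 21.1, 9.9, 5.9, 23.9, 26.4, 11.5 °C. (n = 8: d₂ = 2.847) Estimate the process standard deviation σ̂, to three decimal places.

5.725

R̄ = (15.4 + 21.1 + 9.9 + 5.9 + 23.9 + 26.4 + 11.5) / 7 = 16.3000
σ̂ = R̄ / d₂ = 16.3000 / 2.847 = 5.7253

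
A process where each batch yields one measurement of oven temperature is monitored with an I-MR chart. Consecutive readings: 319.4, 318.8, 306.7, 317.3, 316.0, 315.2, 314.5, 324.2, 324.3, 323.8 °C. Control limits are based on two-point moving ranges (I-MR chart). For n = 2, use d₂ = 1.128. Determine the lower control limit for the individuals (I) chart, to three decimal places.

X̄ = (319.4 + 318.8 + 306.7 + 317.3 + 316.0 + 315.2 + 314.5 + 324.2 + 324.3 + 323.8) / 10 = 318.0200
Moving ranges: 0.6, 12.1, 10.6, 1.3, 0.8, 0.7, 9.7, 0.1, 0.5; M̄R̄ = 36.4000 / 9 = 4.0444
LCL = X̄ − 3·M̄R̄/d₂ = 318.0200 − 3 × 4.0444 / 1.128 = 307.2635

307.263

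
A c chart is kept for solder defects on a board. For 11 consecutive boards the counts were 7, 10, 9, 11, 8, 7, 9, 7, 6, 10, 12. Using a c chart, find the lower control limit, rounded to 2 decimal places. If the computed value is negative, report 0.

c̄ = (7 + 10 + 9 + 11 + 8 + 7 + 9 + 7 + 6 + 10 + 12) / 11 = 96 / 11 = 8.7273
LCL = c̄ − 3√c̄ = 8.7273 − 3 × 2.9542 = -0.1353 → 0 (cannot be negative)

0.00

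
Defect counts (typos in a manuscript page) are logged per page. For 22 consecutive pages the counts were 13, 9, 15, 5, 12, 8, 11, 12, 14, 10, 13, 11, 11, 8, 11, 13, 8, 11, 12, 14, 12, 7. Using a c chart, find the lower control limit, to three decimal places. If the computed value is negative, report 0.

c̄ = (13 + 9 + 15 + 5 + 12 + 8 + 11 + 12 + 14 + 10 + 13 + 11 + 11 + 8 + 11 + 13 + 8 + 11 + 12 + 14 + 12 + 7) / 22 = 240 / 22 = 10.9091
LCL = c̄ − 3√c̄ = 10.9091 − 3 × 3.3029 = 1.0004

1.000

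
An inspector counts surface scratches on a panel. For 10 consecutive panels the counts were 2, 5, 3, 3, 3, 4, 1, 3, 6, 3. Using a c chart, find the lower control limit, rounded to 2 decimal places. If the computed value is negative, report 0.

c̄ = (2 + 5 + 3 + 3 + 3 + 4 + 1 + 3 + 6 + 3) / 10 = 33 / 10 = 3.3000
LCL = c̄ − 3√c̄ = 3.3000 − 3 × 1.8166 = -2.1498 → 0 (cannot be negative)

0.00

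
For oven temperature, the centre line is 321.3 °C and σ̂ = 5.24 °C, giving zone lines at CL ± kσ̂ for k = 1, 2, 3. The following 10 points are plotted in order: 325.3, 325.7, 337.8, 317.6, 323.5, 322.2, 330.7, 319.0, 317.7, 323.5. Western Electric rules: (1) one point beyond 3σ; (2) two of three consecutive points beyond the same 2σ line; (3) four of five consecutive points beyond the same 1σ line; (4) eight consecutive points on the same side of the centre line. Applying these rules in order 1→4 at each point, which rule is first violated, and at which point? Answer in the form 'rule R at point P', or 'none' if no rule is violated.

rule 1 at point 3

Zone of each point (C = within 1σ̂, B = 1σ̂–2σ̂, A = 2σ̂–3σ̂, * = beyond 3σ̂; sign = side of CL): 1:+C, 2:+C, 3:+*, 4:-C, 5:+C, 6:+C, 7:+B, 8:-C, 9:-C, 10:+C
Rule 1 (one point beyond the 3σ limits) is satisfied at point 3.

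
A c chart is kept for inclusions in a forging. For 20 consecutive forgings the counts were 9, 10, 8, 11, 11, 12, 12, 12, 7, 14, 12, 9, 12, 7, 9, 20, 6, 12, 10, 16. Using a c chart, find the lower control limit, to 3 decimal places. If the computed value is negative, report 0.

c̄ = (9 + 10 + 8 + 11 + 11 + 12 + 12 + 12 + 7 + 14 + 12 + 9 + 12 + 7 + 9 + 20 + 6 + 12 + 10 + 16) / 20 = 219 / 20 = 10.9500
LCL = c̄ − 3√c̄ = 10.9500 − 3 × 3.3091 = 1.0228

1.023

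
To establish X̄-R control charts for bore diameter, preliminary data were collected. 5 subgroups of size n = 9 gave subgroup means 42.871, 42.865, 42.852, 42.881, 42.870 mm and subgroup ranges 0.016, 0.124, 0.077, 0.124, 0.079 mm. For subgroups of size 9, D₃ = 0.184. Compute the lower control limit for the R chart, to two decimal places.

0.02

R̄ = (0.016 + 0.124 + 0.077 + 0.124 + 0.079) / 5 = 0.4200 / 5 = 0.0840
LCL_R = D₃·R̄ = 0.184 × 0.0840 = 0.0155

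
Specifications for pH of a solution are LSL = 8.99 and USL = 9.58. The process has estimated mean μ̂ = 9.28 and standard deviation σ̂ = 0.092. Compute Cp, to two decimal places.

Cp = (USL − LSL) / (6σ̂) = (9.58 − 8.99) / (6 × 0.092) = 0.5900 / 0.5520 = 1.0688

1.07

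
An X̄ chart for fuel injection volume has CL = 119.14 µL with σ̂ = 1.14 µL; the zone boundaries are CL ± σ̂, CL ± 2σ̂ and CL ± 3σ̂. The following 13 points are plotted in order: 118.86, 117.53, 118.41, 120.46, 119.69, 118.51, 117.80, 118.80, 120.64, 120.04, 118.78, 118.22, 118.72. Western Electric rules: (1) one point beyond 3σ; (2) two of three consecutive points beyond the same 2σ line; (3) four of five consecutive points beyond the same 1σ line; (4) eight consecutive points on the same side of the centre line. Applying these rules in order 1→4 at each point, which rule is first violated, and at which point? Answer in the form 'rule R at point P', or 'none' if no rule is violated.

none

Zone of each point (C = within 1σ̂, B = 1σ̂–2σ̂, A = 2σ̂–3σ̂, * = beyond 3σ̂; sign = side of CL): 1:-C, 2:-B, 3:-C, 4:+B, 5:+C, 6:-C, 7:-B, 8:-C, 9:+B, 10:+C, 11:-C, 12:-C, 13:-C
No rule fires across all 13 points.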